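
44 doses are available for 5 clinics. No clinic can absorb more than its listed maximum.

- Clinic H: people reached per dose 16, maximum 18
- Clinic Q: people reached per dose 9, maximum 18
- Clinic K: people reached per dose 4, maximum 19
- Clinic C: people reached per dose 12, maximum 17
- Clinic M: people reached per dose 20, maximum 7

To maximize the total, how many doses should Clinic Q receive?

Rank by people reached per dose: Clinic M 20 > Clinic H 16 > Clinic C 12 > Clinic Q 9 > Clinic K 4.
Clinic M: +7 to 7 (cap) ; 37 left.
Clinic H takes 18 to reach its cap of 18 ; 19 left.
Give Clinic C 17 to hit its cap of 17 ; 2 left.
Only 2 left; Clinic Q takes them to reach 2.

2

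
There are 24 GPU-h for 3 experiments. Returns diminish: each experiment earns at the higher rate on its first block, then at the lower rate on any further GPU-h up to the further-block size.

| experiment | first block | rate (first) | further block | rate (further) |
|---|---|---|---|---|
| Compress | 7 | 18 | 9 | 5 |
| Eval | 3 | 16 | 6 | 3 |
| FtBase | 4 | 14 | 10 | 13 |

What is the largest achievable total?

360

Treat each block as its own option and order by rate: Compress/T1 18 > Eval/T1 16 > FtBase/T1 14 > FtBase/T2 13 > Compress/T2 5 > Eval/T2 3.
Compress/T1 (18): +7 — 17 left.
Fill Eval T1 block (3 at 16) — 14 left.
FtBase T1 at 14: fill all 4 — 10 left.
FtBase/T2 (13): +10 — 0 left.
Total = 18×7 + 16×3 + 14×4 + 13×10 = 360.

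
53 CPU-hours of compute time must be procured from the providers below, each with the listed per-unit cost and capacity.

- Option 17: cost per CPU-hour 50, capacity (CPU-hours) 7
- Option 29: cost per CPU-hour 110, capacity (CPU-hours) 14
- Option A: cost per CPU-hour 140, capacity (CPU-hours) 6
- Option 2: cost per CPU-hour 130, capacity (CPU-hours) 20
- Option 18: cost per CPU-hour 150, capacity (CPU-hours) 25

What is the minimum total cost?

6230

Use providers in increasing cost order.
Option 17 at 50: take all 7 CPU-hours ; 46 still needed.
Option 29 (110): use full 14 ; 32 CPU-hours to go.
Option 2 at 130: take all 20 CPU-hours ; 12 still needed.
Take 6 from Option A at 140 ; need 6 more.
Option 18 at 150: take 6 of its 25 ; requirement met.
Cost = 7×50 + 14×110 + 20×130 + 6×140 + 6×150 = 6230.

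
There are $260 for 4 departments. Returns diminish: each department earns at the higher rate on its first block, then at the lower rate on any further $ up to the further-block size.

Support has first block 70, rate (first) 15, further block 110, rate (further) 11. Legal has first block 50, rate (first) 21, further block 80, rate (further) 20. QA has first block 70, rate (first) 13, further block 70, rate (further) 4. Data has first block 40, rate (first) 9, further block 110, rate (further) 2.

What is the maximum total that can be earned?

Order all 8 blocks by rate: Legal/T1 21 > Legal/T2 20 > Support/T1 15 > QA/T1 13 > Support/T2 11 > Data/T1 9 > QA/T2 4 > Data/T2 2.
Legal T1 at 21: fill all 50 — 210 left.
Fill Legal T2 block (80 at 20) — 130 left.
Fill Support T1 block (70 at 15) — 60 left.
QA T1 at 13: only 60 left, fill 60.
Total = 21×50 + 20×80 + 15×70 + 13×60 = 4480.

4480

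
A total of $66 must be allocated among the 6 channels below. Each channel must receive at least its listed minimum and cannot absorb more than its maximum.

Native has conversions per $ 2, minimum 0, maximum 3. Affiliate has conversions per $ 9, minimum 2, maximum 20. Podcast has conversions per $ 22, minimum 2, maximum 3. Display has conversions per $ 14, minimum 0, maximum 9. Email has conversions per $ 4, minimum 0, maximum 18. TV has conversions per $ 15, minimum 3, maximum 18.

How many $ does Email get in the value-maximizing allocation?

16

Meeting every minimum uses 0+2+2+0+0+3 = 7 $, leaving 59.
Order the channels by conversions per $: Podcast 22 > TV 15 > Display 14 > Affiliate 9 > Email 4 > Native 2.
Give Podcast 1 more to hit its cap of 3 ; 58 left.
Give TV 15 more to hit its cap of 18 ; 43 left.
Display: +9 to 9 (cap) ; 34 left.
Affiliate: +18 to 20 (cap) ; 16 left.
Only 16 left; Email takes them to reach 16.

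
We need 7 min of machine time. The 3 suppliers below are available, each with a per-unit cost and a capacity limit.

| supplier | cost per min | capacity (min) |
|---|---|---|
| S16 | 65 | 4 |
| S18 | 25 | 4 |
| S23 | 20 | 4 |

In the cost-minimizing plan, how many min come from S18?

Cheapest first:
Take 4 from S23 at 20 — need 3 more.
Take 3 from S18 at 25 to finish.
S16: unused.

3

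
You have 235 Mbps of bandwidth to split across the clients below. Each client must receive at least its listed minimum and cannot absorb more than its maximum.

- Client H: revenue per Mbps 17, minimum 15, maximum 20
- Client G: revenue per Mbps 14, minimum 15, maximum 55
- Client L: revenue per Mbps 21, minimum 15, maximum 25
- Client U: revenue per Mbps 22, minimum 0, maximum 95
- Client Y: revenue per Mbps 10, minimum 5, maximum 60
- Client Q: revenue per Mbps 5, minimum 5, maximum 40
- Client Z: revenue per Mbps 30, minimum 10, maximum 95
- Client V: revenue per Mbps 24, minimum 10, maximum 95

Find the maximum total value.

Meeting every minimum uses 15+15+15+0+5+5+10+10 = 75 Mbps, leaving 160.
Rank by revenue per Mbps: Client Z 30 > Client V 24 > Client U 22 > Client L 21 > Client H 17 > Client G 14 > Client Y 10 > Client Q 5.
Give Client Z 85 more to hit its cap of 95 → 75 left.
Only 75 left; Client V takes them to reach 85.
Total = 17×15 + 14×15 + 21×15 + 10×5 + 5×5 + 30×95 + 24×85 = 5745.

5745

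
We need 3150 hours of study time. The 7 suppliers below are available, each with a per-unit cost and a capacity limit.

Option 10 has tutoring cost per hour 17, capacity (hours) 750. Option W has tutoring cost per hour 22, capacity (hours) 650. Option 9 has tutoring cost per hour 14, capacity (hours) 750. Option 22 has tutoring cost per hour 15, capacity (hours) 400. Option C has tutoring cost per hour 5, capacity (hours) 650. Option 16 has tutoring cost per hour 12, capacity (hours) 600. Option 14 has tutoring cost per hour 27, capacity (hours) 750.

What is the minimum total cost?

39700

Cheapest first:
Option C at 5: take all 650 hours ; 2500 still needed.
Option 16 (12): use full 600 ; 1900 hours to go.
Take 750 from Option 9 at 14 ; need 1150 more.
Option 22 (15): use full 400 ; 750 hours to go.
Option 10 (17): use full 750 ; 0 hours to go.
Option W, Option 14: unused.
Cost = 650×5 + 600×12 + 750×14 + 400×15 + 750×17 = 39700.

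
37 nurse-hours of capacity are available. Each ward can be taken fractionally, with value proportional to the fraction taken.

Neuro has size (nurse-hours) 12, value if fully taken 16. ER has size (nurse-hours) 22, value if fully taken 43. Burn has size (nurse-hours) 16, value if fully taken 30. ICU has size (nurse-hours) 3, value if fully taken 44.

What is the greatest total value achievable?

109.5

Best value per unit of size first: ICU 44/3≈14.7, ER 43/22≈1.95, Burn 30/16≈1.88, Neuro 16/12≈1.33.
All 3 nurse-hours of ICU fit (value 44) ; 34 remain.
Take all of ER (22 nurse-hours, value 43) ; 12 nurse-hours left.
Fill the last 12 nurse-hours with part of Burn: 12/16 of it earns 22.5.
Total value = 109.5.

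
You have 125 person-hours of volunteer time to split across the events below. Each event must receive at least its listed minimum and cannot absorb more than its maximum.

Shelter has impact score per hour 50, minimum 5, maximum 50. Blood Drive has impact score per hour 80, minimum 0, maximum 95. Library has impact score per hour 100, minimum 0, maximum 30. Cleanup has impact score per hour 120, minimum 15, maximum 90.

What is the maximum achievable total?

Meeting every minimum uses 5+0+0+15 = 20 person-hours, leaving 105.
Rank by impact score per hour: Cleanup 120 > Library 100 > Blood Drive 80 > Shelter 50.
Cleanup takes 75 more to reach its cap of 90 → 30 left.
Give Library 30 more to hit its cap of 30 → 0 left.
Total = 50×5 + 100×30 + 120×90 = 14050.

14050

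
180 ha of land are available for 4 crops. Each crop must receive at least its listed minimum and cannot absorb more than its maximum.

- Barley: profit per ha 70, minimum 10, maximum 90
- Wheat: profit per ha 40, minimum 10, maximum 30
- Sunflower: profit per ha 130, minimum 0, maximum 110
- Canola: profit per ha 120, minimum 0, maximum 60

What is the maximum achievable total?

Meeting every minimum uses 10+10+0+0 = 20 ha, leaving 160.
Rank by profit per ha: Sunflower 130 > Canola 120 > Barley 70 > Wheat 40.
Sunflower takes 110 more to reach its cap of 110 → 50 left.
Only 50 left; Canola takes them to reach 50.
Total = 70×10 + 40×10 + 130×110 + 120×50 = 21400.

21400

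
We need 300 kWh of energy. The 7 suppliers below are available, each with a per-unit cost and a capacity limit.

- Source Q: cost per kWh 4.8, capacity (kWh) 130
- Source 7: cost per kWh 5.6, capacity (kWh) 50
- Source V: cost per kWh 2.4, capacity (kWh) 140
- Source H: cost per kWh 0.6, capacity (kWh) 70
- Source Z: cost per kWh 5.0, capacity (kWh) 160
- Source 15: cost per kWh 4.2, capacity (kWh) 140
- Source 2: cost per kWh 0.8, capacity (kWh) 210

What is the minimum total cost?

Use suppliers in increasing cost order.
Source H at 0.6: take all 70 kWh ; 230 still needed.
Take 210 from Source 2 at 0.8 ; need 20 more.
Take 20 from Source V at 2.4 to finish.
Source 15, Source Q, Source Z, Source 7: unused.
Cost = 70×0.6 + 210×0.8 + 20×2.4 = 258.

258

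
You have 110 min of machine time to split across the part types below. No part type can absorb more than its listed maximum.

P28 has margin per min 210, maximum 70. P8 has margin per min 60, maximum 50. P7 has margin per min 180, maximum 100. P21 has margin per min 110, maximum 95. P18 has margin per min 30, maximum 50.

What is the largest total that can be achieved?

Rank by margin per min: P28 210 > P7 180 > P21 110 > P8 60 > P18 30.
P28: +70 to 70 (cap) → 40 left.
P7 has room for 100 but only 40 remain, so it gets 40.
Total = 210×70 + 180×40 = 21900.

21900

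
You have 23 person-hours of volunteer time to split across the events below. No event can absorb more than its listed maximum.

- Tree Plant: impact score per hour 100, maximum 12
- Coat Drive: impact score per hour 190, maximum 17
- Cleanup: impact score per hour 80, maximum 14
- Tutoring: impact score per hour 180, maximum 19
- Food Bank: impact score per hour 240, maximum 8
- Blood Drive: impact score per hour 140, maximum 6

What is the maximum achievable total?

4770

Order the events by impact score per hour: Food Bank 240 > Coat Drive 190 > Tutoring 180 > Blood Drive 140 > Tree Plant 100 > Cleanup 80.
Food Bank: +8 to 8 (cap) ; 15 left.
Only 15 left; Coat Drive takes them to reach 15.
Total = 190×15 + 240×8 = 4770.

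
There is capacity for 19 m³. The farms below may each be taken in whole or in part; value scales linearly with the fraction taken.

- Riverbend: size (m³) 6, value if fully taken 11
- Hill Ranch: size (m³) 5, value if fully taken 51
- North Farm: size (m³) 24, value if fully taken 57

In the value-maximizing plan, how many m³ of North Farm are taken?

14

Rank by value-to-size ratio: Hill Ranch 51/5≈10.2, North Farm 57/24≈2.38, Riverbend 11/6≈1.83.
Take all of Hill Ranch (5 m³, value 51) — 14 m³ left.
Only 14 m³ remain; take 14/24 of North Farm for value 57×14/24 = 33.25.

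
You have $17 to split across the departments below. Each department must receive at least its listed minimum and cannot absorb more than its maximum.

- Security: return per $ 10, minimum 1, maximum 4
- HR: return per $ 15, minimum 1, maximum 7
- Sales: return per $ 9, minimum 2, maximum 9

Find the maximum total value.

Meeting every minimum uses 1+1+2 = 4 $, leaving 13.
Highest return per $ first: HR 15 > Security 10 > Sales 9.
HR takes 6 more to reach its cap of 7 — 7 left.
Security takes 3 more to reach its cap of 4 — 4 left.
Sales has room for 7 more but only 4 remain, so it gets 6.
Total = 10×4 + 15×7 + 9×6 = 199.

199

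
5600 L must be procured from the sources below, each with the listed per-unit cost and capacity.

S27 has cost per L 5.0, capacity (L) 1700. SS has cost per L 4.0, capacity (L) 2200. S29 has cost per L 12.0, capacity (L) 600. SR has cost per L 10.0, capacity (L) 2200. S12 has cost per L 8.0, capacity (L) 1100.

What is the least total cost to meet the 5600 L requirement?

Use sources in increasing cost order.
SS at 4.0: take all 2200 L → 3400 still needed.
S27 (5.0): use full 1700 → 1700 L to go.
S12 (8.0): use full 1100 → 600 L to go.
SR (10.0): take the remaining 600 → done.
S29: unused.
Cost = 2200×4.0 + 1700×5.0 + 1100×8.0 + 600×10.0 = 32100.

32100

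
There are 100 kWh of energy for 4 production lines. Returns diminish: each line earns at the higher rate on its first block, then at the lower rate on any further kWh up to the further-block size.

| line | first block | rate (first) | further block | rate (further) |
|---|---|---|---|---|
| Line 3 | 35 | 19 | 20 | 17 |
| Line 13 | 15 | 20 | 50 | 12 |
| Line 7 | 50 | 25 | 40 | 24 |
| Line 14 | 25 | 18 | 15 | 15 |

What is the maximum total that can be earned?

2410

Rank every tier by rate: Line 7/T1 25 > Line 7/T2 24 > Line 13/T1 20 > Line 3/T1 19 > Line 14/T1 18 > Line 3/T2 17 > Line 14/T2 15 > Line 13/T2 12.
Line 7/T1 (25): +50 ; 50 left.
Line 7/T2 (24): +40 ; 10 left.
Line 13 T1 at 20: only 10 left, fill 10.
Total = 25×50 + 24×40 + 20×10 = 2410.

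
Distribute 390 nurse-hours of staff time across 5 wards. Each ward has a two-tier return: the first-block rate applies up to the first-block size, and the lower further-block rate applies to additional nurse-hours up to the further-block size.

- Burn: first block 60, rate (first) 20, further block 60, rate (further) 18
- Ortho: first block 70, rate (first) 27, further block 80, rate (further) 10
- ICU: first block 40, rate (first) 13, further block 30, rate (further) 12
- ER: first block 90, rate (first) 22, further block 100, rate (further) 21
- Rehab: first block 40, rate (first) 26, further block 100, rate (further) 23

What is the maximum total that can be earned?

Treat each block as its own option and order by rate: Ortho/T1 27 > Rehab/T1 26 > Rehab/T2 23 > ER/T1 22 > ER/T2 21 > Burn/T1 20 > Burn/T2 18 > ICU/T1 13 > ICU/T2 12 > Ortho/T2 10.
Ortho/T1 (27): +70 — 320 left.
Rehab T1 at 26: fill all 40 — 280 left.
Rehab/T2 (23): +100 — 180 left.
Fill ER T1 block (90 at 22) — 90 left.
ER/T2: +90 of 100 at 21; pool empty.
Total = 27×70 + 26×40 + 23×100 + 22×90 + 21×90 = 9100.

9100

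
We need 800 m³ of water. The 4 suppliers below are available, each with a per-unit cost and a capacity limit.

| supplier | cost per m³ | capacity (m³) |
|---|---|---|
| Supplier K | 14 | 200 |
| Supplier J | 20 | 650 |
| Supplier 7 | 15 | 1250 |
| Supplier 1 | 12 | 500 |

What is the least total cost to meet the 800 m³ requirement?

Fill from the cheapest supplier first.
Take 500 from Supplier 1 at 12 — need 300 more.
Supplier K at 14: take all 200 m³ — 100 still needed.
Supplier 7 (15): take the remaining 100 — done.
Supplier J: unused.
Cost = 500×12 + 200×14 + 100×15 = 10300.

10300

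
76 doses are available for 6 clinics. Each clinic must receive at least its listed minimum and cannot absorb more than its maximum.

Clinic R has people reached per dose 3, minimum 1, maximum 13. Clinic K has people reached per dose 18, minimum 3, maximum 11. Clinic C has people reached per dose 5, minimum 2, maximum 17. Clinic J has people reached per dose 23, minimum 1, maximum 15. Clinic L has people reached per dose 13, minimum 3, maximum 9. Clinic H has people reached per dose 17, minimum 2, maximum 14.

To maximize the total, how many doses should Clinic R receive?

10

Meeting every minimum uses 1+3+2+1+3+2 = 12 doses, leaving 64.
Order the clinics by people reached per dose: Clinic J 23 > Clinic K 18 > Clinic H 17 > Clinic L 13 > Clinic C 5 > Clinic R 3.
Clinic J: +14 to 15 (cap) — 50 left.
Clinic K: +8 to 11 (cap) — 42 left.
Clinic H: +12 to 14 (cap) — 30 left.
Clinic L takes 6 more to reach its cap of 9 — 24 left.
Clinic C takes 15 more to reach its cap of 17 — 9 left.
Only 9 left; Clinic R takes them to reach 10.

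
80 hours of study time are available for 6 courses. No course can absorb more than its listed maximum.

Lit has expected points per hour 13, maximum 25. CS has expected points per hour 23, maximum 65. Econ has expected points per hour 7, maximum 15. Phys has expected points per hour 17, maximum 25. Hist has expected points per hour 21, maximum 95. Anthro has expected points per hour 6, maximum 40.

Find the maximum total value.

Order the courses by expected points per hour: CS 23 > Hist 21 > Phys 17 > Lit 13 > Econ 7 > Anthro 6.
CS takes 65 to reach its cap of 65 — 15 left.
Hist has room for 95 but only 15 remain, so it gets 15.
Total = 23×65 + 21×15 = 1810.

1810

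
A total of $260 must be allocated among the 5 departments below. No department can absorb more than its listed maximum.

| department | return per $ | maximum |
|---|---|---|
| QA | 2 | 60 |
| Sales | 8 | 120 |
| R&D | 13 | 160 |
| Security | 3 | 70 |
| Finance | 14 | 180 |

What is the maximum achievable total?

Order the departments by return per $: Finance 14 > R&D 13 > Sales 8 > Security 3 > QA 2.
Finance: +180 to 180 (cap) — 80 left.
R&D has room for 160 but only 80 remain, so it gets 80.
Total = 13×80 + 14×180 = 3560.

3560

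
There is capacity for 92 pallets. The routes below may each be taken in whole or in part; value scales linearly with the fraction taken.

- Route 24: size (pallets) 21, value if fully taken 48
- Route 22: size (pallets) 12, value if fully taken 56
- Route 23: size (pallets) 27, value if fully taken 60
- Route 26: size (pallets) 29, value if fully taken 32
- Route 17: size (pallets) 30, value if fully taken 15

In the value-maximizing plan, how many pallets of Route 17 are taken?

3

Sort by value density: Route 22 56/12≈4.67, Route 24 48/21≈2.29, Route 23 60/27≈2.22, Route 26 32/29≈1.1, Route 17 15/30≈0.5.
Route 22: take in full, 12 pallets for value 56 → 80 left.
Route 24: take in full, 21 pallets for value 48 → 59 left.
Take all of Route 23 (27 pallets, value 60) → 32 pallets left.
Route 26: take in full, 29 pallets for value 32 → 3 left.
Fill the last 3 pallets with part of Route 17: 3/30 of it earns 1.5.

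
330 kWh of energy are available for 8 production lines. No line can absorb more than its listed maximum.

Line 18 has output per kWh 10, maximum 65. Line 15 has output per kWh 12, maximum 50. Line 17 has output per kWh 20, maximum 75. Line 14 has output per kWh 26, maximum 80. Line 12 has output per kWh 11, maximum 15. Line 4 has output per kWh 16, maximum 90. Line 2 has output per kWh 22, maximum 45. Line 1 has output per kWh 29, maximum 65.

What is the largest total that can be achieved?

Order the production lines by output per kWh: Line 1 29 > Line 14 26 > Line 2 22 > Line 17 20 > Line 4 16 > Line 15 12 > Line 12 11 > Line 18 10.
Line 1 takes 65 to reach its cap of 65 → 265 left.
Line 14 takes 80 to reach its cap of 80 → 185 left.
Give Line 2 45 to hit its cap of 45 → 140 left.
Line 17 takes 75 to reach its cap of 75 → 65 left.
Line 4: +65 (room for 90) → 65. Pool exhausted.
Total = 20×75 + 26×80 + 16×65 + 22×45 + 29×65 = 7495.

7495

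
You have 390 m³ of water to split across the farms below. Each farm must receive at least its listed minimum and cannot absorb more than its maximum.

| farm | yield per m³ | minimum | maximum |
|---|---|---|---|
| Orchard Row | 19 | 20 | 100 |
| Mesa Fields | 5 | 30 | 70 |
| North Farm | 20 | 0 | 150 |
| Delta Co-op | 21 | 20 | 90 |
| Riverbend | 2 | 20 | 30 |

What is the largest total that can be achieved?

Meeting every minimum uses 20+30+0+20+20 = 90 m³, leaving 300.
Order the farms by yield per m³: Delta Co-op 21 > North Farm 20 > Orchard Row 19 > Mesa Fields 5 > Riverbend 2.
Give Delta Co-op 70 more to hit its cap of 90 — 230 left.
North Farm takes 150 more to reach its cap of 150 — 80 left.
Orchard Row: +80 to 100 (cap) — 0 left.
Total = 19×100 + 5×30 + 20×150 + 21×90 + 2×20 = 6980.

6980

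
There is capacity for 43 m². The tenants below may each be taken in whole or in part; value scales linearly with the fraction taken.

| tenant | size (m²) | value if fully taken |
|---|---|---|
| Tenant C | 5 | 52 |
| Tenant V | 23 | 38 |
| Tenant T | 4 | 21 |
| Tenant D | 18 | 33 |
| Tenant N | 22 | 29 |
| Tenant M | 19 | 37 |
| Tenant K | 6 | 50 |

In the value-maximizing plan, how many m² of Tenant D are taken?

Rank by value-to-size ratio: Tenant C 52/5≈10.4, Tenant K 50/6≈8.33, Tenant T 21/4≈5.25, Tenant M 37/19≈1.95, Tenant D 33/18≈1.83, Tenant V 38/23≈1.65, Tenant N 29/22≈1.32.
All 5 m² of Tenant C fit (value 52) → 38 remain.
All 6 m² of Tenant K fit (value 50) → 32 remain.
All 4 m² of Tenant T fit (value 21) → 28 remain.
All 19 m² of Tenant M fit (value 37) → 9 remain.
Fill the last 9 m² with part of Tenant D: 9/18 of it earns 16.5.

9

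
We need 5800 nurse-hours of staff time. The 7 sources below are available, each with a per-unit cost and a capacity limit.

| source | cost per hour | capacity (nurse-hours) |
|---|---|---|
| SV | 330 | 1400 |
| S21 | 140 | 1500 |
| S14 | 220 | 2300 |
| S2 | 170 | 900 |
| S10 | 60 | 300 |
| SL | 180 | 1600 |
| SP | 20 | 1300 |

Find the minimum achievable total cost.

Cheapest first:
SP at 20: take all 1300 nurse-hours ; 4500 still needed.
S10 at 60: take all 300 nurse-hours ; 4200 still needed.
S21 at 140: take all 1500 nurse-hours ; 2700 still needed.
S2 (170): use full 900 ; 1800 nurse-hours to go.
SL at 180: take all 1600 nurse-hours ; 200 still needed.
Take 200 from S14 at 220 to finish.
SV: unused.
Cost = 1300×20 + 300×60 + 1500×140 + 900×170 + 1600×180 + 200×220 = 739000.

739000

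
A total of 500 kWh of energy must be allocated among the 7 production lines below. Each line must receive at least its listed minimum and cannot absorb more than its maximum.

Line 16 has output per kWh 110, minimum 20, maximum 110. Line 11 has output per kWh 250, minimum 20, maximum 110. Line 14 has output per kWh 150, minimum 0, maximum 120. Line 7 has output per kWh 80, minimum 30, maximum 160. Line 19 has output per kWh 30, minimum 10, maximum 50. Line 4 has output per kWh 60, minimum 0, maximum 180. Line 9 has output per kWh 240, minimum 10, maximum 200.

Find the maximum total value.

Meeting every minimum uses 20+20+0+30+10+0+10 = 90 kWh, leaving 410.
Highest output per kWh first: Line 11 250 > Line 9 240 > Line 14 150 > Line 16 110 > Line 7 80 > Line 4 60 > Line 19 30.
Give Line 11 90 more to hit its cap of 110 — 320 left.
Line 9 takes 190 more to reach its cap of 200 — 130 left.
Line 14 takes 120 more to reach its cap of 120 — 10 left.
Line 16 has room for 90 more but only 10 remain, so it gets 30.
Total = 110×30 + 250×110 + 150×120 + 80×30 + 30×10 + 240×200 = 99500.

99500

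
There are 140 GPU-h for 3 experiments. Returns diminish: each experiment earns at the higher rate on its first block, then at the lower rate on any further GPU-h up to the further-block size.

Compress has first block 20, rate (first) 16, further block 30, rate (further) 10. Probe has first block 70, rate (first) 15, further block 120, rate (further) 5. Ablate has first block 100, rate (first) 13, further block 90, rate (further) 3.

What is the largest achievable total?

2020

Order all 6 blocks by rate: Compress/tier1 16 > Probe/tier1 15 > Ablate/tier1 13 > Compress/tier2 10 > Probe/tier2 5 > Ablate/tier2 3.
Fill Compress tier1 block (20 at 16) — 120 left.
Probe/tier1 (15): +70 — 50 left.
50 remain; put them into Ablate tier1 at 13.
Total = 16×20 + 15×70 + 13×50 = 2020.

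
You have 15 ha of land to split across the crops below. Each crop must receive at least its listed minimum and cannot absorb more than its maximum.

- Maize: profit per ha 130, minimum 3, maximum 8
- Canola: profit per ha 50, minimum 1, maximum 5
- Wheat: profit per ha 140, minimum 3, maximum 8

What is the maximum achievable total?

Meeting every minimum uses 3+1+3 = 7 ha, leaving 8.
Order the crops by profit per ha: Wheat 140 > Maize 130 > Canola 50.
Give Wheat 5 more to hit its cap of 8 → 3 left.
Maize: +3 (room for 5) → 6. Pool exhausted.
Total = 130×6 + 50×1 + 140×8 = 1950.

1950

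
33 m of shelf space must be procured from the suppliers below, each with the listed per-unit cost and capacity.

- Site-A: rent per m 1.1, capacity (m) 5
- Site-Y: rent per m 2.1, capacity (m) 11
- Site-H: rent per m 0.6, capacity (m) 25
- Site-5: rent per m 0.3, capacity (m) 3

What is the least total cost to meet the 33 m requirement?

Use suppliers in increasing cost order.
Site-5 at 0.3: take all 3 m — 30 still needed.
Site-H at 0.6: take all 25 m — 5 still needed.
Site-A at 1.1: take all 5 m — 0 still needed.
Site-Y: unused.
Cost = 3×0.3 + 25×0.6 + 5×1.1 = 21.4.

21.4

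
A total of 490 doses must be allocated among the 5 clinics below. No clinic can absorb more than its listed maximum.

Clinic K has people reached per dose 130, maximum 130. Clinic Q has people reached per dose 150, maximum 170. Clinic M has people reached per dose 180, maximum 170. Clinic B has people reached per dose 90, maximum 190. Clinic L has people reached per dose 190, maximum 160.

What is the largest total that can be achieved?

85000

Rank by people reached per dose: Clinic L 190 > Clinic M 180 > Clinic Q 150 > Clinic K 130 > Clinic B 90.
Clinic L takes 160 to reach its cap of 160 ; 330 left.
Give Clinic M 170 to hit its cap of 170 ; 160 left.
Clinic Q: +160 (room for 170) → 160. Pool exhausted.
Total = 150×160 + 180×170 + 190×160 = 85000.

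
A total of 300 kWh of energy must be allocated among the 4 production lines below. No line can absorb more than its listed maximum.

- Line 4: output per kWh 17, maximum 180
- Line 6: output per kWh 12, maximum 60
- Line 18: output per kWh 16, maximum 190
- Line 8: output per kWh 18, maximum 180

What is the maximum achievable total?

5280

Highest output per kWh first: Line 8 18 > Line 4 17 > Line 18 16 > Line 6 12.
Line 8 takes 180 to reach its cap of 180 → 120 left.
Only 120 left; Line 4 takes them to reach 120.
Total = 17×120 + 18×180 = 5280.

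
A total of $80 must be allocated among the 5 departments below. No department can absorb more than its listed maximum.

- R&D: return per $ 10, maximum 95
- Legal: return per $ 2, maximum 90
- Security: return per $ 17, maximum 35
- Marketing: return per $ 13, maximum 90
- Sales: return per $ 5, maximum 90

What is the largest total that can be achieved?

1180

Highest return per $ first: Security 17 > Marketing 13 > R&D 10 > Sales 5 > Legal 2.
Security: +35 to 35 (cap) → 45 left.
Only 45 left; Marketing takes them to reach 45.
Total = 17×35 + 13×45 = 1180.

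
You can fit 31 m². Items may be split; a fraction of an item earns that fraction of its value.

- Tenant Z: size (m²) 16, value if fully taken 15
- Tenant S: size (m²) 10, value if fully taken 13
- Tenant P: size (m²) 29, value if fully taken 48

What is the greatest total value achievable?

50.6

Sort by value density: Tenant P 48/29≈1.66, Tenant S 13/10≈1.3, Tenant Z 15/16≈0.938.
Take all of Tenant P (29 m², value 48) ; 2 m² left.
Fill the last 2 m² with part of Tenant S: 2/10 of it earns 2.6.
Total value = 50.6.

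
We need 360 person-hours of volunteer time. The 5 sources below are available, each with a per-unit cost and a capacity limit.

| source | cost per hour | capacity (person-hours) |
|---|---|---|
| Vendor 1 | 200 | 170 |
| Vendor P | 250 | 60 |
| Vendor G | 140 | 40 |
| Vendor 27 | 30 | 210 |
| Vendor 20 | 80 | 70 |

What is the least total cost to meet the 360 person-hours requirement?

Cheapest first:
Vendor 27 at 30: take all 210 person-hours → 150 still needed.
Vendor 20 (80): use full 70 → 80 person-hours to go.
Vendor G at 140: take all 40 person-hours → 40 still needed.
Take 40 from Vendor 1 at 200 to finish.
Vendor P: unused.
Cost = 210×30 + 70×80 + 40×140 + 40×200 = 25500.

25500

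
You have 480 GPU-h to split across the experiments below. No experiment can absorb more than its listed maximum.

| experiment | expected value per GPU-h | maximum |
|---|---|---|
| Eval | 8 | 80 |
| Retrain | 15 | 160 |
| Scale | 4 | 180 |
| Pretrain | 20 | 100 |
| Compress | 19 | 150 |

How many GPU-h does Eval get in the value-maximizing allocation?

70

Order the experiments by expected value per GPU-h: Pretrain 20 > Compress 19 > Retrain 15 > Eval 8 > Scale 4.
Pretrain takes 100 to reach its cap of 100 ; 380 left.
Compress: +150 to 150 (cap) ; 230 left.
Retrain takes 160 to reach its cap of 160 ; 70 left.
Eval: +70 (room for 80) → 70. Pool exhausted.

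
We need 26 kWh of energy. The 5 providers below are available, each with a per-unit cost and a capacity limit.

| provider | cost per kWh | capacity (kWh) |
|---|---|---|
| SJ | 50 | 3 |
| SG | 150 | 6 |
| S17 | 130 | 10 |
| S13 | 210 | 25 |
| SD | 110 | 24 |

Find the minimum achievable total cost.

Cheapest first:
SJ at 50: take all 3 kWh → 23 still needed.
SD at 110: take 23 of its 24 → requirement met.
S17, SG, S13: unused.
Cost = 3×50 + 23×110 = 2680.

2680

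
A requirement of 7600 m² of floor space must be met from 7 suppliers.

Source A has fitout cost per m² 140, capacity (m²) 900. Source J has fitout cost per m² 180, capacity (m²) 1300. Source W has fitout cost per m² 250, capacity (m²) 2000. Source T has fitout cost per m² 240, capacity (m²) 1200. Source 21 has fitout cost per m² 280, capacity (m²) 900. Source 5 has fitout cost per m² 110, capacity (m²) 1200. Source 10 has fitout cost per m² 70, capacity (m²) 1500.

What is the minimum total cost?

1260000

Cheapest first:
Source 10 at 70: take all 1500 m² — 6100 still needed.
Take 1200 from Source 5 at 110 — need 4900 more.
Take 900 from Source A at 140 — need 4000 more.
Source J (180): use full 1300 — 2700 m² to go.
Source T (240): use full 1200 — 1500 m² to go.
Take 1500 from Source W at 250 to finish.
Source 21: unused.
Cost = 1500×70 + 1200×110 + 900×140 + 1300×180 + 1200×240 + 1500×250 = 1260000.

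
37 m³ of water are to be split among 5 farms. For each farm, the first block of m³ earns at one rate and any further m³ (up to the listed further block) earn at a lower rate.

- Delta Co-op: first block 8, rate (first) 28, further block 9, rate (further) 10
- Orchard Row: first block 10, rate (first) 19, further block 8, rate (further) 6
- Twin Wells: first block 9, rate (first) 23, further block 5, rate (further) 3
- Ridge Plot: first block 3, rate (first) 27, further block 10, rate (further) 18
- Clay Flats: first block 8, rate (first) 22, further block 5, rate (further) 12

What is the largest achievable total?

859

Order all 10 blocks by rate: Delta Co-op/T1 28 > Ridge Plot/T1 27 > Twin Wells/T1 23 > Clay Flats/T1 22 > Orchard Row/T1 19 > Ridge Plot/T2 18 > Clay Flats/T2 12 > Delta Co-op/T2 10 > Orchard Row/T2 6 > Twin Wells/T2 3.
Delta Co-op/T1 (28): +8 — 29 left.
Ridge Plot T1 at 27: fill all 3 — 26 left.
Twin Wells/T1 (23): +9 — 17 left.
Clay Flats T1 at 22: fill all 8 — 9 left.
Orchard Row T1 at 19: only 9 left, fill 9.
Total = 28×8 + 27×3 + 23×9 + 22×8 + 19×9 = 859.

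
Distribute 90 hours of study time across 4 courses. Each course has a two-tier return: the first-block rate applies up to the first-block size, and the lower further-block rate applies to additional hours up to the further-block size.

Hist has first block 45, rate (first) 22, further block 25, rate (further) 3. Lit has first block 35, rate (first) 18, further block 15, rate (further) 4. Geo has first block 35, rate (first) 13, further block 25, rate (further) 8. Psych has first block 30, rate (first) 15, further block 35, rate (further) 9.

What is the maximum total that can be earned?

1770

Order all 8 blocks by rate: Hist/first 22 > Lit/first 18 > Psych/first 15 > Geo/first 13 > Psych/second 9 > Geo/second 8 > Lit/second 4 > Hist/second 3.
Fill Hist first block (45 at 22) → 45 left.
Lit/first (18): +35 → 10 left.
Psych first at 15: only 10 left, fill 10.
Total = 22×45 + 18×35 + 15×10 = 1770.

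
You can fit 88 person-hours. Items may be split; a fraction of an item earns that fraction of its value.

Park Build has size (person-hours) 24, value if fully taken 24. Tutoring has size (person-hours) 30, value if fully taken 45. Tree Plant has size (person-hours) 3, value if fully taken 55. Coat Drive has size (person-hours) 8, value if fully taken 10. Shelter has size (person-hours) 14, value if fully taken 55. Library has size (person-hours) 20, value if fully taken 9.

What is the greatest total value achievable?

193.05

Sort by value density: Tree Plant 55/3≈18.3, Shelter 55/14≈3.93, Tutoring 45/30≈1.5, Coat Drive 10/8≈1.25, Park Build 24/24≈1, Library 9/20≈0.45.
All 3 person-hours of Tree Plant fit (value 55) ; 85 remain.
All 14 person-hours of Shelter fit (value 55) ; 71 remain.
Tutoring: take in full, 30 person-hours for value 45 ; 41 left.
All 8 person-hours of Coat Drive fit (value 10) ; 33 remain.
Take all of Park Build (24 person-hours, value 24) ; 9 person-hours left.
9 person-hours left: a 9/20 share of Library gives 9×9/20 = 4.05.
Total value = 193.05.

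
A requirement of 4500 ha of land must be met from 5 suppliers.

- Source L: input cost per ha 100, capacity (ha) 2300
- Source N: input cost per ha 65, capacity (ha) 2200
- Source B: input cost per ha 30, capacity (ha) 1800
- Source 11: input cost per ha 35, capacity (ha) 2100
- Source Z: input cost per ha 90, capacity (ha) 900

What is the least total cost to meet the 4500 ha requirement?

Cheapest first:
Source B (30): use full 1800 — 2700 ha to go.
Take 2100 from Source 11 at 35 — need 600 more.
Take 600 from Source N at 65 to finish.
Source Z, Source L: unused.
Cost = 1800×30 + 2100×35 + 600×65 = 166500.

166500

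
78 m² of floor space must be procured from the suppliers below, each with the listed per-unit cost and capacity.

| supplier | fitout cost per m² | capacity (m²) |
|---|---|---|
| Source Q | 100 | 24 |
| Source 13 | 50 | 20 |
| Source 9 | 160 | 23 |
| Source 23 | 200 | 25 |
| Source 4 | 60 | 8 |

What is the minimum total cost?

8160

Fill from the cheapest supplier first.
Take 20 from Source 13 at 50 ; need 58 more.
Take 8 from Source 4 at 60 ; need 50 more.
Source Q (100): use full 24 ; 26 m² to go.
Source 9 (160): use full 23 ; 3 m² to go.
Source 23 (200): take the remaining 3 ; done.
Cost = 20×50 + 8×60 + 24×100 + 23×160 + 3×200 = 8160.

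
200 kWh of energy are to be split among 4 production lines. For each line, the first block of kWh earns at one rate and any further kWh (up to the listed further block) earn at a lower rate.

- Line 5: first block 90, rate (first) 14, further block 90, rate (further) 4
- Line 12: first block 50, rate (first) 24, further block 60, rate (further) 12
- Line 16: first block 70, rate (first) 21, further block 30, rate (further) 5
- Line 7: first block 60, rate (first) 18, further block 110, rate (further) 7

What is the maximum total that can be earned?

Treat each block as its own option and order by rate: Line 12/first 24 > Line 16/first 21 > Line 7/first 18 > Line 5/first 14 > Line 12/second 12 > Line 7/second 7 > Line 16/second 5 > Line 5/second 4.
Line 12 first at 24: fill all 50 ; 150 left.
Line 16 first at 21: fill all 70 ; 80 left.
Line 7 first at 18: fill all 60 ; 20 left.
Line 5/first: +20 of 90 at 14; pool empty.
Total = 24×50 + 21×70 + 18×60 + 14×20 = 4030.

4030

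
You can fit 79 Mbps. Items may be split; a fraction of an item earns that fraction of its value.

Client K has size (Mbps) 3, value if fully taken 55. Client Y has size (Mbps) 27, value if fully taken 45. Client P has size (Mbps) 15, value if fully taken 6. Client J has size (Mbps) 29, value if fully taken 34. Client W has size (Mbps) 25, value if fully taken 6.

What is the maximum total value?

Rank by value-to-size ratio: Client K 55/3≈18.3, Client Y 45/27≈1.67, Client J 34/29≈1.17, Client P 6/15≈0.4, Client W 6/25≈0.24.
Take all of Client K (3 Mbps, value 55) → 76 Mbps left.
Take all of Client Y (27 Mbps, value 45) → 49 Mbps left.
Client J: take in full, 29 Mbps for value 34 → 20 left.
All 15 Mbps of Client P fit (value 6) → 5 remain.
5 Mbps left: a 5/25 share of Client W gives 6×5/25 = 1.2.
Total value = 141.2.

141.2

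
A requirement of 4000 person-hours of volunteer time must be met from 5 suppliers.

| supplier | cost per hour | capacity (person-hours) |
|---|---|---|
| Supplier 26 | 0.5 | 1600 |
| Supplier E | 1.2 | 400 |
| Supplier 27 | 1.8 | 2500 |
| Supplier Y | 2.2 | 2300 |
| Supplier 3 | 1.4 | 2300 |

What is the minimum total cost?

4080

Fill from the cheapest supplier first.
Supplier 26 (0.5): use full 1600 → 2400 person-hours to go.
Supplier E (1.2): use full 400 → 2000 person-hours to go.
Supplier 3 at 1.4: take 2000 of its 2300 → requirement met.
Supplier 27, Supplier Y: unused.
Cost = 1600×0.5 + 400×1.2 + 2000×1.4 = 4080.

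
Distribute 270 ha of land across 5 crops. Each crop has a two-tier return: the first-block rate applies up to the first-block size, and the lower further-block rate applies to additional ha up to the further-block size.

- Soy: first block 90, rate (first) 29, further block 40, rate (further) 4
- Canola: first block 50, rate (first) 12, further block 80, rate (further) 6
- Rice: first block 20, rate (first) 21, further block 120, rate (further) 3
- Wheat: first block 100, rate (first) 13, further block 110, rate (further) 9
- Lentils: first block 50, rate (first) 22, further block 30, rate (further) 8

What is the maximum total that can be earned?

5550

Order all 10 blocks by rate: Soy/T1 29 > Lentils/T1 22 > Rice/T1 21 > Wheat/T1 13 > Canola/T1 12 > Wheat/T2 9 > Lentils/T2 8 > Canola/T2 6 > Soy/T2 4 > Rice/T2 3.
Soy/T1 (29): +90 ; 180 left.
Lentils T1 at 22: fill all 50 ; 130 left.
Rice/T1 (21): +20 ; 110 left.
Wheat/T1 (13): +100 ; 10 left.
Canola T1 at 12: only 10 left, fill 10.
Total = 29×90 + 22×50 + 21×20 + 13×100 + 12×10 = 5550.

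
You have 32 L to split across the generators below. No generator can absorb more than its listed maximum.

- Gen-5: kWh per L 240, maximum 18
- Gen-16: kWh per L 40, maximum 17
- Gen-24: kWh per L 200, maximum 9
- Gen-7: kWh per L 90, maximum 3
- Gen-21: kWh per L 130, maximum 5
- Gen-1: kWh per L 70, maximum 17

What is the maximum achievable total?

6770

Highest kWh per L first: Gen-5 240 > Gen-24 200 > Gen-21 130 > Gen-7 90 > Gen-1 70 > Gen-16 40.
Gen-5: +18 to 18 (cap) ; 14 left.
Give Gen-24 9 to hit its cap of 9 ; 5 left.
Gen-21: +5 to 5 (cap) ; 0 left.
Total = 240×18 + 200×9 + 130×5 = 6770.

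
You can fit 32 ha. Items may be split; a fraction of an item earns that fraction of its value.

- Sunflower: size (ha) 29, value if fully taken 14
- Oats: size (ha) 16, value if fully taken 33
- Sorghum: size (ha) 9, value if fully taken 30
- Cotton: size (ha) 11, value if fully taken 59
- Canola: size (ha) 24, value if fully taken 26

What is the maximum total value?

Best value per unit of size first: Cotton 59/11≈5.36, Sorghum 30/9≈3.33, Oats 33/16≈2.06, Canola 26/24≈1.08, Sunflower 14/29≈0.483.
Take all of Cotton (11 ha, value 59) → 21 ha left.
Take all of Sorghum (9 ha, value 30) → 12 ha left.
Only 12 ha remain; take 12/16 of Oats for value 33×12/16 = 24.75.
Total value = 113.75.

113.75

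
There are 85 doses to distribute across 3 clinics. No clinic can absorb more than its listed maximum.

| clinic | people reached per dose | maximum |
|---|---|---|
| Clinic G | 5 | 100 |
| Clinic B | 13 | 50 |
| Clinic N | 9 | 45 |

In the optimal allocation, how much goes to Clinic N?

35

Highest people reached per dose first: Clinic B 13 > Clinic N 9 > Clinic G 5.
Give Clinic B 50 to hit its cap of 50 ; 35 left.
Clinic N: +35 (room for 45) → 35. Pool exhausted.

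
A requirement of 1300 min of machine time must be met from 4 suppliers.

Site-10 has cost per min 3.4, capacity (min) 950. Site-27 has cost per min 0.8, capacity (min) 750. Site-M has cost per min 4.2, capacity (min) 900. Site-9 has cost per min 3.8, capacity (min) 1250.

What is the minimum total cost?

2470

Fill from the cheapest supplier first.
Take 750 from Site-27 at 0.8 → need 550 more.
Site-10 (3.4): take the remaining 550 → done.
Site-9, Site-M: unused.
Cost = 750×0.8 + 550×3.4 = 2470.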